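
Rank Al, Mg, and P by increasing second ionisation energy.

Mg < Al < P

IE_2 is the cost of taking one more electron from the +1 cation: Al⁺ still has 2 valence electrons; Mg⁺ still has 1 valence electron; P⁺ still has 4 valence electrons.
All are still removing valence electrons, so compare the +1 ions as you would atoms: IE_2 generally rises across a period (higher Z_eff) and falls down a group (larger shell), subject to the usual subshell exceptions.
Valence configurations: Al⁺ [Ne]3s², Mg⁺ [Ne]3s¹, P⁺ [Ne]3s²3p².
The numbers (kJ/mol): Al 1817, Mg 1451, P 1907.
Hence IE_2: Mg < Al < P.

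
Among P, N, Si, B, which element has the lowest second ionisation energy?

Consider each +1 ion: P⁺ still has 4 valence electrons; N⁺ still has 4 valence electrons; Si⁺ still has 3 valence electrons; B⁺ still has 2 valence electrons.
All are still removing valence electrons, so compare the +1 ions as you would atoms: IE_2 generally rises across a period (higher Z_eff) and falls down a group (larger shell), subject to the usual subshell exceptions.
Valence configurations: P⁺ [Ne]3s²3p², N⁺ [He]2s²2p², Si⁺ [Ne]3s²3p¹, B⁺ [He]2s².
The numbers (kJ/mol): P 1907, N 2856, Si 1577, B 2427.
Putting it together, IE_2: Si < P < B < N.

Si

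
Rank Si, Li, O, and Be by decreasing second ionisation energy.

IE_2 is the cost of taking one more electron from the +1 cation: Si⁺ still has 3 valence electrons; Li⁺ is the bare [He] core; O⁺ still has 5 valence electrons; Be⁺ still has 1 valence electron.
Core electrons are held far more tightly than valence electrons, so Li tops the IE_2 order.
Valence configurations: Si⁺ [Ne]3s²3p¹, O⁺ [He]2s²2p³, Be⁺ [He]2s¹.
Tabulated IE_2 (kJ/mol): Si 1577, Li 7298, O 3388, Be 1757.
Putting it together, IE_2: Si < Be < O < Li.

Li > O > Be > Si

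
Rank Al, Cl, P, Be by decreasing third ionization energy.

Be > Cl > P > Al

After 2 electrons have been removed, what remains? Al²⁺ still has 1 valence electron; Cl²⁺ still has 5 valence electrons; P²⁺ still has 3 valence electrons; Be²⁺ is the bare [He] core.
Pulling an electron out of a noble-gas core costs far more than removing a remaining valence electron, so Be sits at the high end of IE_3.
Valence configurations: Al²⁺ [Ne]3s¹, Cl²⁺ [Ne]3s²3p³, P²⁺ [Ne]3s²3p¹.
Approximate IE_3 values (kJ/mol): Al 2745, Cl 3822, P 2914, Be 14849.
So the third ionization energies run Al < P < Cl < Be.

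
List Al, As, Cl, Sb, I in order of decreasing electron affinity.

Cl > I > Sb > As > Al

Al is in period 3, group 13; Cl is in period 3, group 17; As is in period 4, group 15; Sb is in period 5, group 15; I is in period 5, group 17.
Adding an electron releases more energy for atoms nearer the top right (short of the noble gases).
These span different periods and groups, so the two trends combine.
As > Al: period and group pull opposite ways; the across-period shift dominates (78 vs 42 kJ/mol).
Sb > As: this pair runs against the simple trend — see the exception note.
I > Sb: I lies to the right of Sb in period 5, so the across-period effect alone puts I higher.
Cl > I: they share group 17; the group trend gives Cl the larger value.
Note the exception: Sb has a higher electron affinity than As, contrary to the simple trend — both are half-filled np³, but the pairing/repulsion penalty for the added electron shrinks as the p orbitals become larger and more diffuse down the group, and for Sb that outweighs the weaker nuclear attraction.
For reference (kJ/mol): Al 42, Cl 349, As 78, Sb 103, I 295.
So from highest to lowest: Cl > I > Sb > As > Al.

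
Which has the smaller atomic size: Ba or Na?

Across a period the added protons contract the valence shell; down a group each new principal shell makes the atom larger.
Here both period and group differ, so the two effects have to be weighed against each other.
Ba > Na: the two effects oppose for this pair; the down-group effect wins (196 vs 155 pm).
For reference (pm): Na 155, Ba 196.
So Na has the smaller atomic size (Na < Ba).

Na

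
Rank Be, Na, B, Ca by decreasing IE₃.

The third ionization energy removes an electron from the +2 ion. For each element: Be²⁺ is the bare [He] core; Na²⁺ is already 1 electron into the core; B²⁺ still has 1 valence electron; Ca²⁺ is the bare [Ar] core.
Breaking into a closed-shell core is much more expensive than removing a leftover valence electron — Ca, Na and Be have the largest IE_3 here.
The numbers (kJ/mol): Be 14849, Na 6910, B 3660, Ca 4912.
Overall IE_3 order: B < Ca < Na < Be.

Be, Na, Ca, B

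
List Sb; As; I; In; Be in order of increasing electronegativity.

Be is in period 2, group 2; As is in period 4, group 15; In is in period 5, group 13; Sb is in period 5, group 15; I is in period 5, group 17.
Smaller atoms with higher effective nuclear charge are more electronegative.
Neither a single period nor a single group — weigh both effects.
In > Be: period and group pull opposite ways; the across-period shift dominates (1.78 vs 1.57).
Sb > In: Sb lies to the right of In in period 5, so the across-period effect alone puts Sb higher.
As > Sb: As sits above Sb in group 15, so the down-group effect alone puts As higher.
I > As: period and group pull opposite ways; the across-period shift dominates (2.66 vs 2.18).
Tabulated electronegativity (Pauling): Be 1.57, As 2.18, In 1.78, Sb 2.05, I 2.66.
So from lowest to highest: Be < In < Sb < As < I.

Be, In, Sb, As, I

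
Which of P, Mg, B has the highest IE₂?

B

Consider each +1 ion: P⁺ still has 4 valence electrons; Mg⁺ still has 1 valence electron; B⁺ still has 2 valence electrons.
All are still removing valence electrons, so compare the +1 ions as you would atoms: IE_2 generally rises across a period (higher Z_eff) and falls down a group (larger shell), subject to the usual subshell exceptions.
Valence configurations: P⁺ [Ne]3s²3p², Mg⁺ [Ne]3s¹, B⁺ [He]2s².
Approximate IE_2 values (kJ/mol): P 1907, Mg 1451, B 2427.
So the second ionization energies run Mg < P < B.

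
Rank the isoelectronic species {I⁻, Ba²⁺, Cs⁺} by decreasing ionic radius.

All of these have 54 electrons, so size is governed by nuclear charge alone: the more protons, the stronger the pull on the same electron cloud, and the smaller the ion.
Nuclear charges: Ba²⁺ (Z=56), Cs⁺ (Z=55), I⁻ (Z=53).
Largest to smallest: I⁻ > Cs⁺ > Ba²⁺.

I⁻ > Cs⁺ > Ba²⁺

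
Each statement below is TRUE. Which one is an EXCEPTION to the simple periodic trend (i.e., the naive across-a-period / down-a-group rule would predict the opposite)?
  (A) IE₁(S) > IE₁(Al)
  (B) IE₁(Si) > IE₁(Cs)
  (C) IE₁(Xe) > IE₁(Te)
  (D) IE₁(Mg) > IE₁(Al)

(D)

The general trend: first ionization energy increases across a period and decreases down a group.
(A) S (period 3, group 16) vs Al (period 3, group 13): the stated order agrees with the simple trend.
(B) Si (period 3, group 14) vs Cs (period 6, group 1): the stated order agrees with the simple trend.
(C) Xe (period 5, group 18) vs Te (period 5, group 16): the stated order agrees with the simple trend.
(D) Mg (period 3, group 2) vs Al (period 3, group 13): the stated order contradicts the simple trend.
The exception is (D): Al's single 3p electron is easier to remove than one from Mg's filled 3s².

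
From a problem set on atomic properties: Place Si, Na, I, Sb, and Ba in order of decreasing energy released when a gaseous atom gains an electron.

I, Si, Sb, Na, Ba

Electron affinity generally becomes more exothermic across a period toward the halogens and less exothermic down a group.
Neither a single period nor a single group — weigh both effects.
Na > Ba: period and group pull opposite ways; the down-group shift dominates (53 vs 14 kJ/mol).
Sb > Na: period and group pull opposite ways; the across-period shift dominates (103 vs 53 kJ/mol).
Si > Sb: the two effects oppose for this pair; the down-group effect wins (134 vs 103 kJ/mol).
I > Si: period and group pull opposite ways; the across-period shift dominates (295 vs 134 kJ/mol).
For reference (kJ/mol): Na 53, Si 134, Sb 103, I 295, Ba 14.
So from highest to lowest: I > Si > Sb > Na > Ba.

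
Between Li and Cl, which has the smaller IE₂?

The second ionization energy removes an electron from the +1 ion. For each element: Li⁺ is the bare [He] core; Cl⁺ still has 6 valence electrons.
Pulling an electron out of a noble-gas core costs far more than removing a remaining valence electron, so Li sits at the high end of IE_2.
The numbers (kJ/mol): Li 7298, Cl 2298.
Putting it together, IE_2: Cl < Li.

Cl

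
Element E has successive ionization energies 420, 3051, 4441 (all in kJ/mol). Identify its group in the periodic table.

Group 1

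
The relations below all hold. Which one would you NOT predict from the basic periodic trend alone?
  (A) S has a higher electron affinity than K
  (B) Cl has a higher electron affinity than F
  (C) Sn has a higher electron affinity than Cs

(B)

The general trend: electron affinity increases across a period and decreases down a group.
(A) S (period 3, group 16) vs K (period 4, group 1): the stated order agrees with the simple trend.
(B) Cl (period 3, group 17) vs F (period 2, group 17): the stated order contradicts the simple trend.
(C) Sn (period 5, group 14) vs Cs (period 6, group 1): the stated order agrees with the simple trend.
The exception is (B): F's small 2p subshell makes the incoming electron feel strong e⁻–e⁻ repulsion, so Cl actually releases more energy on gaining an electron.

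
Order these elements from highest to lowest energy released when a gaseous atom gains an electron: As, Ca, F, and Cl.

F is in period 2, group 17; Cl is in period 3, group 17; Ca is in period 4, group 2; As is in period 4, group 15.
EA tends to increase across a period and decrease down a group, though the pattern is less regular than for IE or radius.
Neither a single period nor a single group — weigh both effects.
As > Ca: both are in period 4; the period trend gives As the larger value.
F > As: both effects reinforce here, so F is clearly the higher of the two.
Cl > F: this pair runs against the simple trend — see the exception note.
Note the exception: Cl has a higher electron affinity than F, contrary to the simple trend — F's small 2p subshell makes the incoming electron feel strong e⁻–e⁻ repulsion, so Cl actually releases more energy on gaining an electron.
For reference (kJ/mol): F 328, Cl 349, Ca 2, As 78.
So from highest to lowest: Cl > F > As > Ca.

Cl, F, As, Ca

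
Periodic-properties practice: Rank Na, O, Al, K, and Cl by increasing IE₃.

Al < Cl < K < O < Na

The third ionization energy removes an electron from the +2 ion. For each element: Na²⁺ is already 1 electron into the core; O²⁺ still has 4 valence electrons; Al²⁺ still has 1 valence electron; K²⁺ is already 1 electron into the core; Cl²⁺ still has 5 valence electrons.
Usually core removal costs more than valence removal, but here the competition is close: a tightly held n=2 valence electron can cost more to remove than an n=3 core electron, so the actual values have to decide it.
Valence configurations: O²⁺ [He]2s²2p², Al²⁺ [Ne]3s¹, Cl²⁺ [Ne]3s²3p³.
The numbers (kJ/mol): Na 6910, O 5300, Al 2745, K 4420, Cl 3822.
Hence IE_3: Al < Cl < K < O < Na.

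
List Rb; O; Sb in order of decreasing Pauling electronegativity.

O is in period 2, group 16; Rb is in period 5, group 1; Sb is in period 5, group 15.
Smaller atoms with higher effective nuclear charge are more electronegative.
These span different periods and groups, so the two trends combine.
Sb > Rb: both are in period 5; the period trend gives Sb the larger value.
O > Sb: both effects reinforce here, so O is clearly the higher of the two.
For reference (Pauling): O 3.44, Rb 0.82, Sb 2.05.
So from highest to lowest: O > Sb > Rb.

O > Sb > Rb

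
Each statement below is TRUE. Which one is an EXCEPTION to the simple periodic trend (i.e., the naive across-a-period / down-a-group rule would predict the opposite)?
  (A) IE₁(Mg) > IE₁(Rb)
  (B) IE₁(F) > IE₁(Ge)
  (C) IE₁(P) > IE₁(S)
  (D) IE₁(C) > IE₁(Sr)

The general trend: first ionization energy increases across a period and decreases down a group.
(A) Mg (period 3, group 2) vs Rb (period 5, group 1): the stated order agrees with the simple trend.
(B) F (period 2, group 17) vs Ge (period 4, group 14): the stated order agrees with the simple trend.
(C) P (period 3, group 15) vs S (period 3, group 16): the stated order contradicts the simple trend.
(D) C (period 2, group 14) vs Sr (period 5, group 2): the stated order agrees with the simple trend.
The exception is (C): S (3p⁴) ionizes more easily than half-filled P (3p³) because the paired 3p electron in S is pushed out by e⁻–e⁻ repulsion.

(C)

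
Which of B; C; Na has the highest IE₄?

Consider each +3 ion: B³⁺ is the bare [He] core; C³⁺ still has 1 valence electron; Na³⁺ is already 2 electrons into the core.
Pulling an electron out of a noble-gas core costs far more than removing a remaining valence electron, so Na and B sit at the high end of IE_4.
The numbers (kJ/mol): B 25026, C 6223, Na 9543.
Putting it together, IE_4: C < Na < B.

B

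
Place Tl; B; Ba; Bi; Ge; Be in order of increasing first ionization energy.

Be is in period 2, group 2; B is in period 2, group 13; Ge is in period 4, group 14; Ba is in period 6, group 2; Tl is in period 6, group 13; Bi is in period 6, group 15.
Removing the outermost electron gets harder across a period and easier down a group.
Here both period and group differ, so the two effects have to be weighed against each other.
Tl > Ba: Tl lies to the right of Ba in period 6, so the across-period effect alone puts Tl higher.
Bi > Tl: Bi lies to the right of Tl in period 6, so the across-period effect alone puts Bi higher.
Ge > Bi: period and group pull opposite ways; the down-group shift dominates (762 vs 703 kJ/mol).
B > Ge: the two effects oppose for this pair; the down-group effect wins (801 vs 762 kJ/mol).
Be > B: this pair runs against the simple trend — see the exception note.
Note the exception: Be has a higher first ionization energy than B, contrary to the simple trend — removing B's lone 2p electron is easier than breaking Be's filled 2s².
For reference (kJ/mol): Be 900, B 801, Ge 762, Ba 503, Tl 589, Bi 703.
So from lowest to highest: Ba < Tl < Bi < Ge < B < Be.

Ba, Tl, Bi, Ge, B, Be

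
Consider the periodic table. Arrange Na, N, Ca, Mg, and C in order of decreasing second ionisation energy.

The second ionization energy removes an electron from the +1 ion. For each element: Na⁺ is the bare [Ne] core; N⁺ still has 4 valence electrons; Ca⁺ still has 1 valence electron; Mg⁺ still has 1 valence electron; C⁺ still has 3 valence electrons.
Core electrons are held far more tightly than valence electrons, so Na tops the IE_2 order.
Valence configurations: N⁺ [He]2s²2p², Ca⁺ [Ar]4s¹, Mg⁺ [Ne]3s¹, C⁺ [He]2s²2p¹.
The numbers (kJ/mol): Na 4562, N 2856, Ca 1145, Mg 1451, C 2353.
So the second ionization energies run Ca < Mg < C < N < Na.

Na > N > C > Mg > Ca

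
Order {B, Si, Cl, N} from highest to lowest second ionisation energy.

N, B, Cl, Si

After 1 electron has been removed, what remains? B⁺ still has 2 valence electrons; Si⁺ still has 3 valence electrons; Cl⁺ still has 6 valence electrons; N⁺ still has 4 valence electrons.
All are still removing valence electrons, so compare the +1 ions as you would atoms: IE_2 generally rises across a period (higher Z_eff) and falls down a group (larger shell), subject to the usual subshell exceptions.
Valence configurations: B⁺ [He]2s², Si⁺ [Ne]3s²3p¹, Cl⁺ [Ne]3s²3p⁴, N⁺ [He]2s²2p².
Tabulated IE_2 (kJ/mol): B 2427, Si 1577, Cl 2298, N 2856.
So the second ionization energies run Si < Cl < B < N.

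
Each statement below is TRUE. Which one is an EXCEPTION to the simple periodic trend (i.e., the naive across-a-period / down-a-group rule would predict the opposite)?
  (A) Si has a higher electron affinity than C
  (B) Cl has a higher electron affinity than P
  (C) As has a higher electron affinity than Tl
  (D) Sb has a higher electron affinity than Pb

(A)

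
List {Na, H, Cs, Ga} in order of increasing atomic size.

H is in period 1, group 1; Na is in period 3, group 1; Ga is in period 4, group 13; Cs is in period 6, group 1.
Across a period the added protons contract the valence shell; down a group each new principal shell makes the atom larger.
Neither a single period nor a single group — weigh both effects.
Ga > H: period and group pull opposite ways; the down-group shift dominates (124 vs 32 pm).
Na > Ga: period and group pull opposite ways; the across-period shift dominates (155 vs 124 pm).
Cs > Na: they share group 1; the group trend gives Cs the larger value.
Approximate values (pm): H 32, Na 155, Ga 124, Cs 232.
So from smallest to largest: H < Ga < Na < Cs.

H < Ga < Na < Cs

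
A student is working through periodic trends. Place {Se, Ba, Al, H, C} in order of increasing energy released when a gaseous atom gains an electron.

Ba, Al, H, C, Se

Atoms with high Z_eff and room in the valence shell (especially the halogens) have the most exothermic electron affinities.
Neither a single period nor a single group — weigh both effects.
Al > Ba: relative to Ba, both the across-period and down-group shifts push Al's electron affinity up.
H > Al: period and group pull opposite ways; the down-group shift dominates (73 vs 42 kJ/mol).
C > H: period and group pull opposite ways; the across-period shift dominates (122 vs 73 kJ/mol).
Se > C: period and group pull opposite ways; the across-period shift dominates (195 vs 122 kJ/mol).
For reference (kJ/mol): H 73, C 122, Al 42, Se 195, Ba 14.
So from lowest to highest: Ba < Al < H < C < Se.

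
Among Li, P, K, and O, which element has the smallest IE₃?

Consider each +2 ion: Li²⁺ is already 1 electron into the core; P²⁺ still has 3 valence electrons; K²⁺ is already 1 electron into the core; O²⁺ still has 4 valence electrons.
Usually core removal costs more than valence removal, but here the competition is close: a tightly held n=2 valence electron can cost more to remove than an n=3 core electron, so the actual values have to decide it.
Valence configurations: P²⁺ [Ne]3s²3p¹, O²⁺ [He]2s²2p².
Approximate IE_3 values (kJ/mol): Li 11815, P 2914, K 4420, O 5300.
Putting it together, IE_3: P < K < O < Li.

P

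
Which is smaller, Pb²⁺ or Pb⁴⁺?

Both ions have Z = 82 protons, but Pb⁴⁺ has lost more electrons, so its remaining electrons feel a larger effective nuclear charge per electron and are pulled in more tightly.
Higher positive charge → smaller ion, so Pb²⁺ > Pb⁴⁺.

Pb⁴⁺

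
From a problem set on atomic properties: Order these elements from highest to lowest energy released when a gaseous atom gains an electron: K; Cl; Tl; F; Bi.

F is in period 2, group 17; Cl is in period 3, group 17; K is in period 4, group 1; Tl is in period 6, group 13; Bi is in period 6, group 15.
Electron affinity generally becomes more exothermic across a period toward the halogens and less exothermic down a group.
These span different periods and groups, so the two trends combine.
K > Tl: period and group pull opposite ways; the down-group shift dominates (48 vs 19 kJ/mol).
Bi > K: the two effects oppose for this pair; the across-period effect wins (91 vs 48 kJ/mol).
F > Bi: both effects reinforce here, so F is clearly the higher of the two.
Cl > F: this pair runs against the simple trend — see the exception note.
Note the exception: Cl has a higher electron affinity than F, contrary to the simple trend — F's small 2p subshell makes the incoming electron feel strong e⁻–e⁻ repulsion, so Cl actually releases more energy on gaining an electron.
For reference (kJ/mol): F 328, Cl 349, K 48, Tl 19, Bi 91.
So from highest to lowest: Cl > F > Bi > K > Tl.

Cl > F > Bi > K > Tl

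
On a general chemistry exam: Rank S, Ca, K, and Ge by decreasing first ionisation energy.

S > Ge > Ca > K

S is in period 3, group 16; K is in period 4, group 1; Ca is in period 4, group 2; Ge is in period 4, group 14.
Removing the outermost electron gets harder across a period and easier down a group.
Here both period and group differ, so the two effects have to be weighed against each other.
Ca > K: Ca lies to the right of K in period 4, so the across-period effect alone puts Ca higher.
Ge > Ca: both are in period 4; the period trend gives Ge the larger value.
S > Ge: both effects reinforce here, so S is clearly the higher of the two.
Tabulated first ionization energy (kJ/mol): S 1000, K 419, Ca 590, Ge 762.
So from highest to lowest: S > Ge > Ca > K.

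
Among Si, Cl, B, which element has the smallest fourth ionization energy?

Consider each +3 ion: Si³⁺ still has 1 valence electron; Cl³⁺ still has 4 valence electrons; B³⁺ is the bare [He] core.
Breaking into a closed-shell core is much more expensive than removing a leftover valence electron — B has the largest IE_4 here.
Valence configurations: Si³⁺ [Ne]3s¹, Cl³⁺ [Ne]3s²3p².
The numbers (kJ/mol): Si 4356, Cl 5159, B 25026.
Putting it together, IE_4: Si < Cl < B.

Si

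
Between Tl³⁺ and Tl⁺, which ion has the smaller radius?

Tl³⁺

Both ions have Z = 81 protons, but Tl³⁺ has lost more electrons, so its remaining electrons feel a larger effective nuclear charge per electron and are pulled in more tightly.
Higher positive charge → smaller ion, so Tl⁺ > Tl³⁺.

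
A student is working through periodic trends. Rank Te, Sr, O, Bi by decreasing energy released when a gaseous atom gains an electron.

Te, O, Bi, Sr

O is in period 2, group 16; Sr is in period 5, group 2; Te is in period 5, group 16; Bi is in period 6, group 15.
Atoms with high Z_eff and room in the valence shell (especially the halogens) have the most exothermic electron affinities.
Neither a single period nor a single group — weigh both effects.
Bi > Sr: period and group pull opposite ways; the across-period shift dominates (91 vs 5 kJ/mol).
O > Bi: relative to Bi, both the across-period and down-group shifts push O's electron affinity up.
Te > O: this pair runs against the simple trend — see the exception note.
Note the exception: Te has a higher electron affinity than O, contrary to the simple trend — O's compact 2p subshell gives strong electron–electron repulsion on the added electron.
For reference (kJ/mol): O 141, Sr 5, Te 190, Bi 91.
So from highest to lowest: Te > O > Bi > Sr.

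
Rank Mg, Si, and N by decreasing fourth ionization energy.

Mg > N > Si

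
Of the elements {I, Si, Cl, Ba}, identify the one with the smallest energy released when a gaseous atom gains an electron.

Ba

Si is in period 3, group 14; Cl is in period 3, group 17; I is in period 5, group 17; Ba is in period 6, group 2.
Atoms with high Z_eff and room in the valence shell (especially the halogens) have the most exothermic electron affinities.
Here both period and group differ, so the two effects have to be weighed against each other.
Si > Ba: both effects reinforce here, so Si is clearly the higher of the two.
I > Si: the two effects oppose for this pair; the across-period effect wins (295 vs 134 kJ/mol).
Cl > I: Cl sits above I in group 17, so the down-group effect alone puts Cl higher.
For reference (kJ/mol): Si 134, Cl 349, I 295, Ba 14.
The smallest energy released when a gaseous atom gains an electron among these belongs to Ba.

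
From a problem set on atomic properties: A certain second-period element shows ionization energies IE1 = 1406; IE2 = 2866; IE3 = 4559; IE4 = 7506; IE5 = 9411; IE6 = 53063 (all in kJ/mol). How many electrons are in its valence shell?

5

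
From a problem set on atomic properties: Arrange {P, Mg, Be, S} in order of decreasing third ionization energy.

Be, Mg, S, P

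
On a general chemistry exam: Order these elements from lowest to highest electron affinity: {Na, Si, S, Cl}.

Na, Si, S, Cl

Adding an electron releases more energy for atoms nearer the top right (short of the noble gases).
All lie in period 3, so electron affinity increases left to right.
So from lowest to highest: Na < Si < S < Cl.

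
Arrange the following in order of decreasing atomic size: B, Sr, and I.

Radius decreases left→right (rising Z_eff, same n) and increases top→bottom (higher n).
Here both period and group differ, so the two effects have to be weighed against each other.
I > B: period and group pull opposite ways; the down-group shift dominates (133 vs 85 pm).
Sr > I: Sr lies to the left of I in period 5, so the across-period effect alone puts Sr larger.
Approximate values (pm): B 85, Sr 185, I 133.
So from largest to smallest: Sr > I > B.

Sr, I, B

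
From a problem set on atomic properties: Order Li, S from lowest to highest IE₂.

IE_2 is the cost of taking one more electron from the +1 cation: Li⁺ is the bare [He] core; S⁺ still has 5 valence electrons.
Breaking into a closed-shell core is much more expensive than removing a leftover valence electron — Li has the largest IE_2 here.
Approximate IE_2 values (kJ/mol): Li 7298, S 2252.
Overall IE_2 order: S < Li.

S < Li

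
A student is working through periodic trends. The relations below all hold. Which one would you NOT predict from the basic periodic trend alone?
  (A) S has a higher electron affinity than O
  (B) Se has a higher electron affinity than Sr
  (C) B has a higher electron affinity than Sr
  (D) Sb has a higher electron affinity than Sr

(A)

The general trend: electron affinity increases across a period and decreases down a group.
(A) S (period 3, group 16) vs O (period 2, group 16): the stated order contradicts the simple trend.
(B) Se (period 4, group 16) vs Sr (period 5, group 2): the stated order agrees with the simple trend.
(C) B (period 2, group 13) vs Sr (period 5, group 2): the stated order agrees with the simple trend.
(D) Sb (period 5, group 15) vs Sr (period 5, group 2): the stated order agrees with the simple trend.
The exception is (A): the compact 2p subshell of O repels the added electron more than S's larger 3p does.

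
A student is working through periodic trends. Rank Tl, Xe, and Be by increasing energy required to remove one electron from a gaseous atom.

Tl, Be, Xe

First ionization energy rises across a period (greater Z_eff holds electrons more tightly) and falls down a group (valence electrons are farther from the nucleus).
These span different periods and groups, so the two trends combine.
Be > Tl: period and group pull opposite ways; the down-group shift dominates (900 vs 589 kJ/mol).
Xe > Be: period and group pull opposite ways; the across-period shift dominates (1170 vs 900 kJ/mol).
Approximate values (kJ/mol): Be 900, Xe 1170, Tl 589.
So from lowest to highest: Tl < Be < Xe.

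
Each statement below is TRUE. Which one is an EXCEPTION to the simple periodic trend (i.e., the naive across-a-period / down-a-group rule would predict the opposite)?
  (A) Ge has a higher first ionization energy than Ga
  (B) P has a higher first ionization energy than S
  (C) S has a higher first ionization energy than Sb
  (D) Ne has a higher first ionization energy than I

(B)

The general trend: first ionization energy increases across a period and decreases down a group.
(A) Ge (period 4, group 14) vs Ga (period 4, group 13): the stated order agrees with the simple trend.
(B) P (period 3, group 15) vs S (period 3, group 16): the stated order contradicts the simple trend.
(C) S (period 3, group 16) vs Sb (period 5, group 15): the stated order agrees with the simple trend.
(D) Ne (period 2, group 18) vs I (period 5, group 17): the stated order agrees with the simple trend.
The exception is (B): S (3p⁴) ionizes more easily than half-filled P (3p³) because the paired 3p electron in S is pushed out by e⁻–e⁻ repulsion.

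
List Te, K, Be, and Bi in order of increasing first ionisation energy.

K < Bi < Te < Be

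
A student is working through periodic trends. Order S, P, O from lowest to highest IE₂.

Consider each +1 ion: S⁺ still has 5 valence electrons; P⁺ still has 4 valence electrons; O⁺ still has 5 valence electrons.
All are still removing valence electrons, so compare the +1 ions as you would atoms: IE_2 generally rises across a period (higher Z_eff) and falls down a group (larger shell), subject to the usual subshell exceptions.
Valence configurations: S⁺ [Ne]3s²3p³, P⁺ [Ne]3s²3p², O⁺ [He]2s²2p³.
The numbers (kJ/mol): S 2252, P 1907, O 3388.
Hence IE_2: P < S < O.

P < S < O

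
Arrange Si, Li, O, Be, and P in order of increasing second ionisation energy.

Si, Be, P, O, Li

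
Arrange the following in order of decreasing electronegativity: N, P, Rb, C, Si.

N > C > P > Si > Rb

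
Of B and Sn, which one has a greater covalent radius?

B is in period 2, group 13; Sn is in period 5, group 14.
Moving right in a period, electrons are added to the same shell under a stronger nuclear pull, so atoms get smaller; moving down, a new shell is opened and atoms get larger.
Here both period and group differ, so the two effects have to be weighed against each other.
Sn > B: the two effects oppose for this pair; the down-group effect wins (140 vs 85 pm).
Tabulated atomic radius (pm): B 85, Sn 140.
So Sn has the greater covalent radius (Sn > B).

Sn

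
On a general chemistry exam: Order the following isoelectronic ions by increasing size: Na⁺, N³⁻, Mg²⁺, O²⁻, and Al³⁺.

Al³⁺ < Mg²⁺ < Na⁺ < O²⁻ < N³⁻

All of these have 10 electrons, so size is governed by nuclear charge alone: the more protons, the stronger the pull on the same electron cloud, and the smaller the ion.
Nuclear charges: Al³⁺ (Z=13), Mg²⁺ (Z=12), Na⁺ (Z=11), O²⁻ (Z=8), N³⁻ (Z=7).
Smallest to largest: Al³⁺ < Mg²⁺ < Na⁺ < O²⁻ < N³⁻.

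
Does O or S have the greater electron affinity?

S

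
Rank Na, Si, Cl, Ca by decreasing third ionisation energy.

The third ionization energy removes an electron from the +2 ion. For each element: Na²⁺ is already 1 electron into the core; Si²⁺ still has 2 valence electrons; Cl²⁺ still has 5 valence electrons; Ca²⁺ is the bare [Ar] core.
Breaking into a closed-shell core is much more expensive than removing a leftover valence electron — Ca and Na have the largest IE_3 here.
Valence configurations: Si²⁺ [Ne]3s², Cl²⁺ [Ne]3s²3p³.
Tabulated IE_3 (kJ/mol): Na 6910, Si 3232, Cl 3822, Ca 4912.
So the third ionization energies run Si < Cl < Ca < Na.

Na > Ca > Cl > Si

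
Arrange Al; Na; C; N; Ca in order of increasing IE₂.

Ca < Al < C < N < Na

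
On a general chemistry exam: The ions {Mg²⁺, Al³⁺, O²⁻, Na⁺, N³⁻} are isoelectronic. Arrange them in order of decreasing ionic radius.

N³⁻, O²⁻, Na⁺, Mg²⁺, Al³⁺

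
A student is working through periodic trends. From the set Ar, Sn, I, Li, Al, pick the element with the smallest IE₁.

Li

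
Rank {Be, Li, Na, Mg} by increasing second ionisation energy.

Consider each +1 ion: Be⁺ still has 1 valence electron; Li⁺ is the bare [He] core; Na⁺ is the bare [Ne] core; Mg⁺ still has 1 valence electron.
Pulling an electron out of a noble-gas core costs far more than removing a remaining valence electron, so Na and Li sit at the high end of IE_2.
Valence configurations: Be⁺ [He]2s¹, Mg⁺ [Ne]3s¹.
Approximate IE_2 values (kJ/mol): Be 1757, Li 7298, Na 4562, Mg 1451.
Hence IE_2: Mg < Be < Na < Li.

Mg < Be < Na < Li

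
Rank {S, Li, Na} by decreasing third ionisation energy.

Li, Na, S

IE_3 is the cost of taking one more electron from the +2 cation: S²⁺ still has 4 valence electrons; Li²⁺ is already 1 electron into the core; Na²⁺ is already 1 electron into the core.
Breaking into a closed-shell core is much more expensive than removing a leftover valence electron — Na and Li have the largest IE_3 here.
The numbers (kJ/mol): S 3357, Li 11815, Na 6910.
So the third ionization energies run S < Na < Li.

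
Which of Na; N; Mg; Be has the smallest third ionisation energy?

N

The third ionization energy removes an electron from the +2 ion. For each element: Na²⁺ is already 1 electron into the core; N²⁺ still has 3 valence electrons; Mg²⁺ is the bare [Ne] core; Be²⁺ is the bare [He] core.
Core electrons are held far more tightly than valence electrons, so Na, Mg and Be top the IE_3 order.
The numbers (kJ/mol): Na 6910, N 4578, Mg 7733, Be 14849.
Putting it together, IE_3: N < Na < Mg < Be.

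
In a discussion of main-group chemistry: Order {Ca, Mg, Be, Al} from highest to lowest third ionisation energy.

Be, Mg, Ca, Al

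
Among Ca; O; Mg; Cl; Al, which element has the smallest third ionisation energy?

Al

After 2 electrons have been removed, what remains? Ca²⁺ is the bare [Ar] core; O²⁺ still has 4 valence electrons; Mg²⁺ is the bare [Ne] core; Cl²⁺ still has 5 valence electrons; Al²⁺ still has 1 valence electron.
Usually core removal costs more than valence removal, but here the competition is close: a tightly held n=2 valence electron can cost more to remove than an n=3 core electron, so the actual values have to decide it.
Valence configurations: O²⁺ [He]2s²2p², Cl²⁺ [Ne]3s²3p³, Al²⁺ [Ne]3s¹.
Approximate IE_3 values (kJ/mol): Ca 4912, O 5300, Mg 7733, Cl 3822, Al 2745.
Overall IE_3 order: Al < Cl < Ca < O < Mg.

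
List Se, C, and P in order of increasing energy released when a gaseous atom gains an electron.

P < C < Se

C is in period 2, group 14; P is in period 3, group 15; Se is in period 4, group 16.
Atoms with high Z_eff and room in the valence shell (especially the halogens) have the most exothermic electron affinities.
A diagonal step moves right (one effect) and down (the opposite effect) at once.
C > P: the two effects oppose for this pair; the down-group effect wins (122 vs 72 kJ/mol).
Se > C: period and group pull opposite ways; the across-period shift dominates (195 vs 122 kJ/mol).
Tabulated electron affinity (kJ/mol): C 122, P 72, Se 195.
So from lowest to highest: P < C < Se.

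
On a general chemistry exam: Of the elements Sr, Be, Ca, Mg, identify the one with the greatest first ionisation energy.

Be

IE₁ increases left→right with effective nuclear charge and decreases top→bottom as the valence shell moves farther out.
All are in group 2, so first ionization energy increases up the group.
The greatest first ionisation energy among these belongs to Be.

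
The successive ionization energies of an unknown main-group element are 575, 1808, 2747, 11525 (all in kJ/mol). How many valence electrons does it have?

Look for the largest jump between consecutive ionization energies: IE4/IE3 ≈ 4.2, far larger than any earlier ratio.
That jump marks the point where a core electron is being removed. So the atom has 3 valence electrons.

3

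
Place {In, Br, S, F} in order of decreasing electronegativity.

F is in period 2, group 17; S is in period 3, group 16; Br is in period 4, group 17; In is in period 5, group 13.
Electronegativity increases across a period and decreases down a group, tracking effective nuclear charge and atomic size.
These span different periods and groups, so the two trends combine.
S > In: both effects reinforce here, so S is clearly the higher of the two.
Br > S: period and group pull opposite ways; the across-period shift dominates (2.96 vs 2.58).
F > Br: F sits above Br in group 17, so the down-group effect alone puts F higher.
For reference (Pauling): F 3.98, S 2.58, Br 2.96, In 1.78.
So from highest to lowest: F > Br > S > In.

F, Br, S, In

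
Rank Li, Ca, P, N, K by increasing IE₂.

Consider each +1 ion: Li⁺ is the bare [He] core; Ca⁺ still has 1 valence electron; P⁺ still has 4 valence electrons; N⁺ still has 4 valence electrons; K⁺ is the bare [Ar] core.
Core electrons are held far more tightly than valence electrons, so K and Li top the IE_2 order.
Valence configurations: Ca⁺ [Ar]4s¹, P⁺ [Ne]3s²3p², N⁺ [He]2s²2p².
Approximate IE_2 values (kJ/mol): Li 7298, Ca 1145, P 1907, N 2856, K 3052.
So the second ionization energies run Ca < P < N < K < Li.

Ca < P < N < K < Li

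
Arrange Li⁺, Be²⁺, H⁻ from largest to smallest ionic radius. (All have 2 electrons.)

All of these have 2 electrons, so size is governed by nuclear charge alone: the more protons, the stronger the pull on the same electron cloud, and the smaller the ion.
Nuclear charges: Be²⁺ (Z=4), Li⁺ (Z=3), H⁻ (Z=1).
Largest to smallest: H⁻ > Li⁺ > Be²⁺.

H⁻ > Li⁺ > Be²⁺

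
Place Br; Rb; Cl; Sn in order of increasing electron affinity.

Rb < Sn < Br < Cl

EA tends to increase across a period and decrease down a group, though the pattern is less regular than for IE or radius.
These span different periods and groups, so the two trends combine.
Sn > Rb: both are in period 5; the period trend gives Sn the larger value.
Br > Sn: both effects reinforce here, so Br is clearly the higher of the two.
Cl > Br: they share group 17; the group trend gives Cl the larger value.
Approximate values (kJ/mol): Cl 349, Br 325, Rb 47, Sn 107.
So from lowest to highest: Rb < Sn < Br < Cl.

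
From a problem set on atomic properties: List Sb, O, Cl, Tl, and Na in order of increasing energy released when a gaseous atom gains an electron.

Tl, Na, Sb, O, Cl

O is in period 2, group 16; Na is in period 3, group 1; Cl is in period 3, group 17; Sb is in period 5, group 15; Tl is in period 6, group 13.
Adding an electron releases more energy for atoms nearer the top right (short of the noble gases).
Neither a single period nor a single group — weigh both effects.
Na > Tl: the two effects oppose for this pair; the down-group effect wins (53 vs 19 kJ/mol).
Sb > Na: period and group pull opposite ways; the across-period shift dominates (103 vs 53 kJ/mol).
O > Sb: both effects reinforce here, so O is clearly the higher of the two.
Cl > O: the two effects oppose for this pair; the across-period effect wins (349 vs 141 kJ/mol).
Tabulated electron affinity (kJ/mol): O 141, Na 53, Cl 349, Sb 103, Tl 19.
So from lowest to highest: Tl < Na < Sb < O < Cl.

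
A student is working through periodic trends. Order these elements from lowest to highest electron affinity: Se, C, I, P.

C is in period 2, group 14; P is in period 3, group 15; Se is in period 4, group 16; I is in period 5, group 17.
Adding an electron releases more energy for atoms nearer the top right (short of the noble gases).
A diagonal step moves right (one effect) and down (the opposite effect) at once.
C > P: period and group pull opposite ways; the down-group shift dominates (122 vs 72 kJ/mol).
Se > C: the two effects oppose for this pair; the across-period effect wins (195 vs 122 kJ/mol).
I > Se: period and group pull opposite ways; the across-period shift dominates (295 vs 195 kJ/mol).
For reference (kJ/mol): C 122, P 72, Se 195, I 295.
So from lowest to highest: P < C < Se < I.

P < C < Se < I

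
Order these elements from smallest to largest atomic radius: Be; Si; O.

Be is in period 2, group 2; O is in period 2, group 16; Si is in period 3, group 14.
Radius decreases left→right (rising Z_eff, same n) and increases top→bottom (higher n).
Neither a single period nor a single group — weigh both effects.
Be > O: Be lies to the left of O in period 2, so the across-period effect alone puts Be larger.
Si > Be: the two effects oppose for this pair; the down-group effect wins (116 vs 102 pm).
Approximate values (pm): Be 102, O 63, Si 116.
So from smallest to largest: O < Be < Si.

O < Be < Si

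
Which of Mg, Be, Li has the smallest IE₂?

After 1 electron has been removed, what remains? Mg⁺ still has 1 valence electron; Be⁺ still has 1 valence electron; Li⁺ is the bare [He] core.
Pulling an electron out of a noble-gas core costs far more than removing a remaining valence electron, so Li sits at the high end of IE_2.
Valence configurations: Mg⁺ [Ne]3s¹, Be⁺ [He]2s¹.
Approximate IE_2 values (kJ/mol): Mg 1451, Be 1757, Li 7298.
Hence IE_2: Mg < Be < Li.

Mg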